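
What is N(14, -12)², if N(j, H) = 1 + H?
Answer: 121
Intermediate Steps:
N(14, -12)² = (1 - 12)² = (-11)² = 121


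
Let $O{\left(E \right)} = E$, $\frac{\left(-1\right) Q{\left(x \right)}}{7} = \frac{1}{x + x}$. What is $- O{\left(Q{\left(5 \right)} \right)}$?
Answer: $\frac{7}{10} \approx 0.7$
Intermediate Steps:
$Q{\left(x \right)} = - \frac{7}{2 x}$ ($Q{\left(x \right)} = - \frac{7}{x + x} = - \frac{7}{2 x}$)
$- O{\left(Q{\left(5 \right)} \right)} = - \frac{-7}{2 \cdot 5} = \left(-1\right) \left(- \frac{7}{10}\right) = \frac{7}{10}$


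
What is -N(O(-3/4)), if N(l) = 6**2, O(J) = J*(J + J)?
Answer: -36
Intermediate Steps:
O(J) = 2*J**2 (O(J) = J*(2*J) = 2*J**2)
N(l) = 36
-N(O(-3/4)) = -1*36 = -36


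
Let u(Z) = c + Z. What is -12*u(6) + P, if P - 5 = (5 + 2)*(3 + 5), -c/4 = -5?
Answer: -251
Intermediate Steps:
c = 20 (c = -4*(-5) = 20)
u(Z) = 20 + Z
P = 61 (P = 5 + (5 + 2)*(3 + 5) = 5 + 7*8 = 5 + 56 = 61)
-12*u(6) + P = -12*(20 + 6) + 61 = -12*26 + 61 = -312 + 61 = -251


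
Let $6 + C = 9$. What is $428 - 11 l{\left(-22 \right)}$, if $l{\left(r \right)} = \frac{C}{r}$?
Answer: $\frac{859}{2} \approx 429.5$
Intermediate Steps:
$C = 3$ ($C = -6 + 9 = 3$)
$l{\left(r \right)} = \frac{3}{r}$
$428 - 11 l{\left(-22 \right)} = 428 - 11 \frac{3}{-22} = 428 - 11 \cdot 3 \left(- \frac{1}{22}\right) = 428 - - \frac{3}{2} = 428 + \frac{3}{2} = \frac{859}{2}$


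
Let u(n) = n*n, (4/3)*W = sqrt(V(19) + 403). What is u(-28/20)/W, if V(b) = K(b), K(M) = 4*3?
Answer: 196*sqrt(415)/31125 ≈ 0.12828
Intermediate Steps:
K(M) = 12
V(b) = 12
W = 3*sqrt(415)/4 (W = 3*sqrt(12 + 403)/4 = 3*sqrt(415)/4 ≈ 15.279)
u(n) = n**2
u(-28/20)/W = (-28/20)**2/((3*sqrt(415)/4)) = (-28*1/20)**2*(4*sqrt(415)/1245) = (-7/5)**2*(4*sqrt(415)/1245) = 49*(4*sqrt(415)/1245)/25 = 196*sqrt(415)/31125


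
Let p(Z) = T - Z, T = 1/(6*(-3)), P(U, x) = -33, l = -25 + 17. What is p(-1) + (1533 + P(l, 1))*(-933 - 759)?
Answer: -45683983/18 ≈ -2.5380e+6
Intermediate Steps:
l = -8
T = -1/18 (T = 1/(-18) = -1/18 ≈ -0.055556)
p(Z) = -1/18 - Z
p(-1) + (1533 + P(l, 1))*(-933 - 759) = (-1/18 - 1*(-1)) + (1533 - 33)*(-933 - 759) = (-1/18 + 1) + 1500*(-1692) = 17/18 - 2538000 = -45683983/18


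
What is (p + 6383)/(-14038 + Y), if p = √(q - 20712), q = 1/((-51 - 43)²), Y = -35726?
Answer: -491/3828 - I*√183011231/4677816 ≈ -0.12827 - 0.002892*I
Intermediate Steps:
q = 1/8836 (q = 1/((-94)²) = 1/8836 ≈ 0.00011317)
p = I*√183011231/94 (p = √(1/8836 - 20712) = √(-183011231/8836) = I*√183011231/94 ≈ 143.92*I)
(p + 6383)/(-14038 + Y) = (I*√183011231/94 + 6383)/(-14038 - 35726) = (6383 + I*√183011231/94)/(-49764) = (6383 + I*√183011231/94)*(-1/49764) = -491/3828 - I*√183011231/4677816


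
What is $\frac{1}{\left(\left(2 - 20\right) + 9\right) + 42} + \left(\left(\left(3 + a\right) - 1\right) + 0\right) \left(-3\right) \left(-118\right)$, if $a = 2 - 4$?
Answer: $\frac{1}{33} \approx 0.030303$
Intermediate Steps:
$a = -2$
$\frac{1}{\left(\left(2 - 20\right) + 9\right) + 42} + \left(\left(\left(3 + a\right) - 1\right) + 0\right) \left(-3\right) \left(-118\right) = \frac{1}{\left(\left(2 - 20\right) + 9\right) + 42} + \left(\left(\left(3 - 2\right) - 1\right) + 0\right) \left(-3\right) \left(-118\right) = \frac{1}{\left(-18 + 9\right) + 42} + \left(\left(1 - 1\right) + 0\right) \left(-3\right) \left(-118\right) = \frac{1}{-9 + 42} + \left(0 + 0\right) \left(-3\right) \left(-118\right) = \frac{1}{33} + 0 \left(-3\right) \left(-118\right) = \frac{1}{33} + 0 \left(-118\right) = \frac{1}{33} + 0 = \frac{1}{33}$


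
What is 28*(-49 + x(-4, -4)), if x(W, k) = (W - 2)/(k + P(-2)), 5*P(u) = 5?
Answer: -1316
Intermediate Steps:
P(u) = 1 (P(u) = (⅕)*5 = 1)
x(W, k) = (-2 + W)/(1 + k) (x(W, k) = (W - 2)/(k + 1) = (-2 + W)/(1 + k))
28*(-49 + x(-4, -4)) = 28*(-49 + (-2 - 4)/(1 - 4)) = 28*(-49 - 6/(-3)) = 28*(-49 - ⅓*(-6)) = 28*(-49 + 2) = 28*(-47) = -1316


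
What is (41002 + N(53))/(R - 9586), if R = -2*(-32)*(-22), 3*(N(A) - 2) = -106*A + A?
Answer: -39149/10994 ≈ -3.5609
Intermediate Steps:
N(A) = 2 - 35*A (N(A) = 2 + (-106*A + A)/3 = 2 + (-105*A)/3 = 2 - 35*A)
R = -1408 (R = 64*(-22) = -1408)
(41002 + N(53))/(R - 9586) = (41002 + (2 - 35*53))/(-1408 - 9586) = (41002 + (2 - 1855))/(-10994) = (41002 - 1853)*(-1/10994) = 39149*(-1/10994) = -39149/10994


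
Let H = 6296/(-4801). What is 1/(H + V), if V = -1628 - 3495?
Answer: -4801/24601819 ≈ -0.00019515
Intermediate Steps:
V = -5123
H = -6296/4801 (H = 6296*(-1/4801) = -6296/4801 ≈ -1.3114)
1/(H + V) = 1/(-6296/4801 - 5123) = 1/(-24601819/4801) = -4801/24601819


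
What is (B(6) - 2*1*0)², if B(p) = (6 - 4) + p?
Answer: 64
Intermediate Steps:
B(p) = 2 + p
(B(6) - 2*1*0)² = ((2 + 6) - 2*1*0)² = (8 - 2*0)² = (8 + 0)² = 8² = 64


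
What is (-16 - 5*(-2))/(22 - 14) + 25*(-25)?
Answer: -2503/4 ≈ -625.75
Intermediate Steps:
(-16 - 5*(-2))/(22 - 14) + 25*(-25) = (-16 + 10)/8 - 625 = -6*1/8 - 625 = -3/4 - 625 = -2503/4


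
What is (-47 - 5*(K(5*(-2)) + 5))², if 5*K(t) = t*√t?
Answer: 4184 - 1440*I*√10 ≈ 4184.0 - 4553.7*I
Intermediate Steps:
K(t) = t^(3/2)/5 (K(t) = (t*√t)/5 = t^(3/2)/5)
(-47 - 5*(K(5*(-2)) + 5))² = (-47 - 5*((5*(-2))^(3/2)/5 + 5))² = (-47 - 5*((-10)^(3/2)/5 + 5))² = (-47 - 5*((-10*I*√10)/5 + 5))² = (-47 - 5*(-2*I*√10 + 5))² = (-47 - 5*(5 - 2*I*√10))² = (-47 + (-25 + 10*I*√10))² = (-72 + 10*I*√10)²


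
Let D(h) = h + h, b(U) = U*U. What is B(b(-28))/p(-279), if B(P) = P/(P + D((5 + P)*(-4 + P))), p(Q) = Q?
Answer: -98/42952887 ≈ -2.2816e-6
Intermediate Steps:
b(U) = U**2
D(h) = 2*h
B(P) = P/(P + 2*(-4 + P)*(5 + P)) (B(P) = P/(P + 2*((5 + P)*(-4 + P))) = P/(P + 2*((-4 + P)*(5 + P))) = P/(P + 2*(-4 + P)*(5 + P)))
B(b(-28))/p(-279) = ((-28)**2/(-40 + 2*((-28)**2)**2 + 3*(-28)**2))/(-279) = (784/(-40 + 2*784**2 + 3*784))*(-1/279) = (784/(-40 + 2*614656 + 2352))*(-1/279) = (784/(-40 + 1229312 + 2352))*(-1/279) = (784/1231624)*(-1/279) = (784*(1/1231624))*(-1/279) = (98/153953)*(-1/279) = -98/42952887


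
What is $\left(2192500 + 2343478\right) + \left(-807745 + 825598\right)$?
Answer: $4553831$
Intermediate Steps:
$\left(2192500 + 2343478\right) + \left(-807745 + 825598\right) = 4535978 + 17853 = 4553831$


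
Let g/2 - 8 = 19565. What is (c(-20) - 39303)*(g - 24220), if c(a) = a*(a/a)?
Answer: -586935098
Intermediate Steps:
g = 39146 (g = 16 + 2*19565 = 16 + 39130 = 39146)
c(a) = a (c(a) = a*1 = a)
(c(-20) - 39303)*(g - 24220) = (-20 - 39303)*(39146 - 24220) = -39323*14926 = -586935098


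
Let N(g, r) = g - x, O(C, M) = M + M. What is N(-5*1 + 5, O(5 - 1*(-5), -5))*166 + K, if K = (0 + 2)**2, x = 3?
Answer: -494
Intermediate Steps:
O(C, M) = 2*M
N(g, r) = -3 + g (N(g, r) = g - 1*3 = g - 3 = -3 + g)
K = 4 (K = 2**2 = 4)
N(-5*1 + 5, O(5 - 1*(-5), -5))*166 + K = (-3 + (-5*1 + 5))*166 + 4 = (-3 + (-5 + 5))*166 + 4 = (-3 + 0)*166 + 4 = -3*166 + 4 = -498 + 4 = -494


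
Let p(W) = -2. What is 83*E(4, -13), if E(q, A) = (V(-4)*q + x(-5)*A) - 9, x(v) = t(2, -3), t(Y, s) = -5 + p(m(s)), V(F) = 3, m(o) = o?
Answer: 7802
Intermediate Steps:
t(Y, s) = -7 (t(Y, s) = -5 - 2 = -7)
x(v) = -7
E(q, A) = -9 - 7*A + 3*q (E(q, A) = (3*q - 7*A) - 9 = (-7*A + 3*q) - 9 = -9 - 7*A + 3*q)
83*E(4, -13) = 83*(-9 - 7*(-13) + 3*4) = 83*(-9 + 91 + 12) = 83*94 = 7802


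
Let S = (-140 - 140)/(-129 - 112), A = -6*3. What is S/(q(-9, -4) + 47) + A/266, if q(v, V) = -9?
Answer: -1189/32053 ≈ -0.037095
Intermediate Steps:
A = -18
S = 280/241 (S = -280/(-241) = -280*(-1/241) = 280/241 ≈ 1.1618)
S/(q(-9, -4) + 47) + A/266 = 280/(241*(-9 + 47)) - 18/266 = (280/241)/38 - 18*1/266 = (280/241)*(1/38) - 9/133 = 140/4579 - 9/133 = -1189/32053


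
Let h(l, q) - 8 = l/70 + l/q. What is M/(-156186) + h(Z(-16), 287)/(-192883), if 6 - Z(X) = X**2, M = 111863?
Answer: -6192606651229/8646054156306 ≈ -0.71624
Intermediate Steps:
Z(X) = 6 - X**2
h(l, q) = 8 + l/70 + l/q (h(l, q) = 8 + (l/70 + l/q) = 8 + l/70 + l/q)
M/(-156186) + h(Z(-16), 287)/(-192883) = 111863/(-156186) + (8 + (6 - 1*(-16)**2)/70 + (6 - 1*(-16)**2)/287)/(-192883) = 111863*(-1/156186) + (8 + (6 - 1*256)/70 + (6 - 1*256)*(1/287))*(-1/192883) = -111863/156186 + (8 + (6 - 256)/70 + (6 - 256)*(1/287))*(-1/192883) = -111863/156186 + (8 + (1/70)*(-250) - 250*1/287)*(-1/192883) = -111863/156186 + (8 - 25/7 - 250/287)*(-1/192883) = -111863/156186 + (1021/287)*(-1/192883) = -111863/156186 - 1021/55357421 = -6192606651229/8646054156306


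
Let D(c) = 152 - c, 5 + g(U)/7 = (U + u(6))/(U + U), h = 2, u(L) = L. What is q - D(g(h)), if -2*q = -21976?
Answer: 10815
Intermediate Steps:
q = 10988 (q = -½*(-21976) = 10988)
g(U) = -35 + 7*(6 + U)/(2*U) (g(U) = -35 + 7*((U + 6)/(U + U)) = -35 + 7*((6 + U)/((2*U))) = -35 + 7*((6 + U)*(1/(2*U))) = -35 + 7*((6 + U)/(2*U)) = -35 + 7*(6 + U)/(2*U))
q - D(g(h)) = 10988 - (152 - (-63/2 + 21/2)) = 10988 - (152 - 1*(-21)) = 10988 - (152 + 21) = 10988 - 1*173 = 10988 - 173 = 10815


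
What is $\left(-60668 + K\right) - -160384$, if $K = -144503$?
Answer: $-44787$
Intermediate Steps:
$\left(-60668 + K\right) - -160384 = \left(-60668 - 144503\right) - -160384 = -205171 + \left(-7132 + 167516\right) = -205171 + 160384 = -44787$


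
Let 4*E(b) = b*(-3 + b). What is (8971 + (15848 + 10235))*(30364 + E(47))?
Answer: 1082502574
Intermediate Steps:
E(b) = b*(-3 + b)/4 (E(b) = (b*(-3 + b))/4 = b*(-3 + b)/4)
(8971 + (15848 + 10235))*(30364 + E(47)) = (8971 + (15848 + 10235))*(30364 + (1/4)*47*(-3 + 47)) = (8971 + 26083)*(30364 + (1/4)*47*44) = 35054*(30364 + 517) = 35054*30881 = 1082502574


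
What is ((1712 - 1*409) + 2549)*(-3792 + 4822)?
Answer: 3967560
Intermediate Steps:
((1712 - 1*409) + 2549)*(-3792 + 4822) = ((1712 - 409) + 2549)*1030 = (1303 + 2549)*1030 = 3852*1030 = 3967560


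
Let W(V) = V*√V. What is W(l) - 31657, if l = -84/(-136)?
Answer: -31657 + 21*√714/1156 ≈ -31657.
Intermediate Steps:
l = 21/34 (l = -84*(-1/136) = 21/34 ≈ 0.61765)
W(V) = V^(3/2)
W(l) - 31657 = (21/34)^(3/2) - 31657 = 21*√714/1156 - 31657 = -31657 + 21*√714/1156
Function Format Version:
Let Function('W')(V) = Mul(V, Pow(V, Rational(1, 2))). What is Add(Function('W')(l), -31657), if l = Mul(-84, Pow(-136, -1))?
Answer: Add(-31657, Mul(Rational(21, 1156), Pow(714, Rational(1, 2)))) ≈ -31657.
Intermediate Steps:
l = Rational(21, 34) (l = Mul(-84, Rational(-1, 136)) = Rational(21, 34) ≈ 0.61765)
Function('W')(V) = Pow(V, Rational(3, 2))
Add(Function('W')(l), -31657) = Add(Pow(Rational(21, 34), Rational(3, 2)), -31657) = Add(Mul(Rational(21, 1156), Pow(714, Rational(1, 2))), -31657) = Add(-31657, Mul(Rational(21, 1156), Pow(714, Rational(1, 2))))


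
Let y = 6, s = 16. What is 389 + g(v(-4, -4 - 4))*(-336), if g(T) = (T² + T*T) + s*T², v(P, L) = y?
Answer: -217339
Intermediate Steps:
v(P, L) = 6
g(T) = 18*T² (g(T) = (T² + T*T) + 16*T² = (T² + T²) + 16*T² = 2*T² + 16*T² = 18*T²)
389 + g(v(-4, -4 - 4))*(-336) = 389 + (18*6²)*(-336) = 389 + (18*36)*(-336) = 389 + 648*(-336) = 389 - 217728 = -217339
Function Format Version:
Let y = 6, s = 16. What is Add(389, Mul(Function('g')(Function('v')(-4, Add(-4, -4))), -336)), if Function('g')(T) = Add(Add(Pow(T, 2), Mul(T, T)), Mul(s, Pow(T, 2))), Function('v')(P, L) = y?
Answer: -217339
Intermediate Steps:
Function('v')(P, L) = 6
Function('g')(T) = Mul(18, Pow(T, 2)) (Function('g')(T) = Add(Add(Pow(T, 2), Mul(T, T)), Mul(16, Pow(T, 2))) = Add(Add(Pow(T, 2), Pow(T, 2)), Mul(16, Pow(T, 2))) = Add(Mul(2, Pow(T, 2)), Mul(16, Pow(T, 2))) = Mul(18, Pow(T, 2)))
Add(389, Mul(Function('g')(Function('v')(-4, Add(-4, -4))), -336)) = Add(389, Mul(Mul(18, Pow(6, 2)), -336)) = Add(389, Mul(Mul(18, 36), -336)) = Add(389, Mul(648, -336)) = Add(389, -217728) = -217339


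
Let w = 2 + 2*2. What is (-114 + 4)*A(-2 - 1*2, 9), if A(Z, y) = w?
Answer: -660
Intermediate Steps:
w = 6 (w = 2 + 4 = 6)
A(Z, y) = 6
(-114 + 4)*A(-2 - 1*2, 9) = (-114 + 4)*6 = -110*6 = -660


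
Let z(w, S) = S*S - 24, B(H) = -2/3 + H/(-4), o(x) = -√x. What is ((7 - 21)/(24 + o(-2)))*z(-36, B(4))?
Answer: 10696/867 + 1337*I*√2/2601 ≈ 12.337 + 0.72695*I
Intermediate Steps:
B(H) = -⅔ - H/4 (B(H) = -2*⅓ + H*(-¼) = -⅔ - H/4)
z(w, S) = -24 + S² (z(w, S) = S² - 24 = -24 + S²)
((7 - 21)/(24 + o(-2)))*z(-36, B(4)) = ((7 - 21)/(24 - √(-2)))*(-24 + (-⅔ - ¼*4)²) = (-14/(24 - I*√2))*(-24 + (-⅔ - 1)²) = (-14/(24 - I*√2))*(-24 + (-5/3)²) = (-14/(24 - I*√2))*(-24 + 25/9) = -14/(24 - I*√2)*(-191/9) = 2674/(9*(24 - I*√2))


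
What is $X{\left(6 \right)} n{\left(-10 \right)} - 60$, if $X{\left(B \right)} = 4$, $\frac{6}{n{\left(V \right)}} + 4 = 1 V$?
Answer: $- \frac{432}{7} \approx -61.714$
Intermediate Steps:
$n{\left(V \right)} = \frac{6}{-4 + V}$ ($n{\left(V \right)} = \frac{6}{-4 + 1 V} = \frac{6}{-4 + V}$)
$X{\left(6 \right)} n{\left(-10 \right)} - 60 = 4 \frac{6}{-4 - 10} - 60 = 4 \frac{6}{-14} - 60 = 4 \cdot 6 \left(- \frac{1}{14}\right) - 60 = 4 \left(- \frac{3}{7}\right) - 60 = - \frac{12}{7} - 60 = - \frac{432}{7}$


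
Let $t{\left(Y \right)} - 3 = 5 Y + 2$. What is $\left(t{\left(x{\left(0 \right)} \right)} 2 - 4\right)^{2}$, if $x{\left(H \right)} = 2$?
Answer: $676$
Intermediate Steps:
$t{\left(Y \right)} = 5 + 5 Y$ ($t{\left(Y \right)} = 3 + \left(5 Y + 2\right) = 3 + \left(2 + 5 Y\right) = 5 + 5 Y$)
$\left(t{\left(x{\left(0 \right)} \right)} 2 - 4\right)^{2} = \left(\left(5 + 5 \cdot 2\right) 2 - 4\right)^{2} = \left(\left(5 + 10\right) 2 - 4\right)^{2} = \left(15 \cdot 2 - 4\right)^{2} = \left(30 - 4\right)^{2} = 26^{2} = 676$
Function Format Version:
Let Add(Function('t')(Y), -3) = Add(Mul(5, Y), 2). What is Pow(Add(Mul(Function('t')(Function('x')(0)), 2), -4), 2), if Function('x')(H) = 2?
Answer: 676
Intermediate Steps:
Function('t')(Y) = Add(5, Mul(5, Y)) (Function('t')(Y) = Add(3, Add(Mul(5, Y), 2)) = Add(3, Add(2, Mul(5, Y))) = Add(5, Mul(5, Y)))
Pow(Add(Mul(Function('t')(Function('x')(0)), 2), -4), 2) = Pow(Add(Mul(Add(5, Mul(5, 2)), 2), -4), 2) = Pow(Add(Mul(Add(5, 10), 2), -4), 2) = Pow(Add(Mul(15, 2), -4), 2) = Pow(Add(30, -4), 2) = Pow(26, 2) = 676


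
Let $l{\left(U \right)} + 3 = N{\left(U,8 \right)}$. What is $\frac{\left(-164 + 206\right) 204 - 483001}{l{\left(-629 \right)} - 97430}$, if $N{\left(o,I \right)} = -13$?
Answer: $\frac{474433}{97446} \approx 4.8687$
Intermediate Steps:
$l{\left(U \right)} = -16$ ($l{\left(U \right)} = -3 - 13 = -16$)
$\frac{\left(-164 + 206\right) 204 - 483001}{l{\left(-629 \right)} - 97430} = \frac{\left(-164 + 206\right) 204 - 483001}{-16 - 97430} = \frac{42 \cdot 204 - 483001}{-97446} = \left(8568 - 483001\right) \left(- \frac{1}{97446}\right) = \left(-474433\right) \left(- \frac{1}{97446}\right) = \frac{474433}{97446}$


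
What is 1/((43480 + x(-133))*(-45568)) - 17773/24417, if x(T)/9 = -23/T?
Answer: -4683574477722469/6434413883039232 ≈ -0.72789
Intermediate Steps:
x(T) = -207/T (x(T) = 9*(-23/T) = -207/T)
1/((43480 + x(-133))*(-45568)) - 17773/24417 = 1/((43480 - 207/(-133))*(-45568)) - 17773/24417 = -1/45568/(43480 - 207*(-1/133)) - 17773*1/24417 = -1/45568/(43480 + 207/133) - 17773/24417 = -1/45568/(5783047/133) - 17773/24417 = (133/5783047)*(-1/45568) - 17773/24417 = -133/263521885696 - 17773/24417 = -4683574477722469/6434413883039232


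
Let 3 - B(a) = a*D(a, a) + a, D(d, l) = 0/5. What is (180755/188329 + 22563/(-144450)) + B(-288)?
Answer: 882028987897/3022680450 ≈ 291.80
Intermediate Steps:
D(d, l) = 0 (D(d, l) = 0*(⅕) = 0)
B(a) = 3 - a (B(a) = 3 - (a*0 + a) = 3 - (0 + a) = 3 - a)
(180755/188329 + 22563/(-144450)) + B(-288) = (180755/188329 + 22563/(-144450)) + (3 - 1*(-288)) = (180755*(1/188329) + 22563*(-1/144450)) + (3 + 288) = (180755/188329 - 2507/16050) + 291 = 2428976947/3022680450 + 291 = 882028987897/3022680450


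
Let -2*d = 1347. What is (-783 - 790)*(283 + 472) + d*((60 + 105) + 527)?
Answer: -1653677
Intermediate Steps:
d = -1347/2 (d = -1/2*1347 = -1347/2 ≈ -673.50)
(-783 - 790)*(283 + 472) + d*((60 + 105) + 527) = (-783 - 790)*(283 + 472) - 1347*((60 + 105) + 527)/2 = -1573*755 - 1347*(165 + 527)/2 = -1187615 - 1347/2*692 = -1187615 - 466062 = -1653677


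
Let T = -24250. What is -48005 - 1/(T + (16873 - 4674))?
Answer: -578508254/12051 ≈ -48005.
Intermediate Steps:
-48005 - 1/(T + (16873 - 4674)) = -48005 - 1/(-24250 + (16873 - 4674)) = -48005 - 1/(-24250 + 12199) = -48005 - 1/(-12051) = -48005 - 1*(-1/12051) = -48005 + 1/12051 = -578508254/12051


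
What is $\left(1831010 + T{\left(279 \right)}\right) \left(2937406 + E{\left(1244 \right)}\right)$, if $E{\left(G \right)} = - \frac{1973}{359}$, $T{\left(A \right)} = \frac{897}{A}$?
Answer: $\frac{59856426620812283}{11129} \approx 5.3784 \cdot 10^{12}$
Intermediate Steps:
$E{\left(G \right)} = - \frac{1973}{359}$ ($E{\left(G \right)} = \left(-1973\right) \frac{1}{359} = - \frac{1973}{359}$)
$\left(1831010 + T{\left(279 \right)}\right) \left(2937406 + E{\left(1244 \right)}\right) = \left(1831010 + \frac{897}{279}\right) \left(2937406 - \frac{1973}{359}\right) = \left(1831010 + 897 \cdot \frac{1}{279}\right) \frac{1054526781}{359} = \left(1831010 + \frac{299}{93}\right) \frac{1054526781}{359} = \frac{170284229}{93} \cdot \frac{1054526781}{359} = \frac{59856426620812283}{11129}$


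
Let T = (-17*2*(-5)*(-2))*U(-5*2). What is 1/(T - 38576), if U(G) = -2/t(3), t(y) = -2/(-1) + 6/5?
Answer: -2/76727 ≈ -2.6066e-5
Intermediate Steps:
t(y) = 16/5 (t(y) = -2*(-1) + 6*(1/5) = 2 + 6/5 = 16/5)
U(G) = -5/8 (U(G) = -2/16/5 = -2*5/16 = -5/8)
T = 425/2 (T = -17*2*(-5)*(-2)*(-5/8) = -(-170)*(-2)*(-5/8) = -17*20*(-5/8) = -340*(-5/8) = 425/2 ≈ 212.50)
1/(T - 38576) = 1/(425/2 - 38576) = 1/(-76727/2) = -2/76727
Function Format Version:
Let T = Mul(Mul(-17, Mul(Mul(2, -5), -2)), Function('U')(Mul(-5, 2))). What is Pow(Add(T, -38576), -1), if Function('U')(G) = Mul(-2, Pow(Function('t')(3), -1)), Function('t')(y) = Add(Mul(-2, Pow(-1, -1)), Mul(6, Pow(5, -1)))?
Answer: Rational(-2, 76727) ≈ -2.6066e-5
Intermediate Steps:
Function('t')(y) = Rational(16, 5) (Function('t')(y) = Add(Mul(-2, -1), Mul(6, Rational(1, 5))) = Add(2, Rational(6, 5)) = Rational(16, 5))
Function('U')(G) = Rational(-5, 8) (Function('U')(G) = Mul(-2, Pow(Rational(16, 5), -1)) = Mul(-2, Rational(5, 16)) = Rational(-5, 8))
T = Rational(425, 2) (T = Mul(Mul(-17, Mul(Mul(2, -5), -2)), Rational(-5, 8)) = Mul(Mul(-17, Mul(-10, -2)), Rational(-5, 8)) = Mul(Mul(-17, 20), Rational(-5, 8)) = Mul(-340, Rational(-5, 8)) = Rational(425, 2) ≈ 212.50)
Pow(Add(T, -38576), -1) = Pow(Add(Rational(425, 2), -38576), -1) = Pow(Rational(-76727, 2), -1) = Rational(-2, 76727)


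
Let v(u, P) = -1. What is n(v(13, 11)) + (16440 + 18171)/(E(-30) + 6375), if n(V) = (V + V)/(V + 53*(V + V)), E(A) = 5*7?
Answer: 3716197/685870 ≈ 5.4182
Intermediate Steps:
E(A) = 35
n(V) = 2/107 (n(V) = (2*V)/(V + 53*(2*V)) = (2*V)/(V + 106*V) = (2*V)/((107*V)) = (2*V)*(1/(107*V)) = 2/107)
n(v(13, 11)) + (16440 + 18171)/(E(-30) + 6375) = 2/107 + (16440 + 18171)/(35 + 6375) = 2/107 + 34611/6410 = 3716197/685870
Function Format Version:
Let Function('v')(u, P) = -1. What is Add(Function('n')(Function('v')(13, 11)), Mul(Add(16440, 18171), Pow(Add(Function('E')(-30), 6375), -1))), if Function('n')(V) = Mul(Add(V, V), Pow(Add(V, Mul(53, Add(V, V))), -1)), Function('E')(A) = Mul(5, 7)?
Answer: Rational(3716197, 685870) ≈ 5.4182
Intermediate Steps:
Function('E')(A) = 35
Function('n')(V) = Rational(2, 107) (Function('n')(V) = Mul(Mul(2, V), Pow(Add(V, Mul(53, Mul(2, V))), -1)) = Mul(Mul(2, V), Pow(Add(V, Mul(106, V)), -1)) = Mul(Mul(2, V), Pow(Mul(107, V), -1)) = Mul(Mul(2, V), Mul(Rational(1, 107), Pow(V, -1))) = Rational(2, 107))
Add(Function('n')(Function('v')(13, 11)), Mul(Add(16440, 18171), Pow(Add(Function('E')(-30), 6375), -1))) = Add(Rational(2, 107), Mul(Add(16440, 18171), Pow(Add(35, 6375), -1))) = Add(Rational(2, 107), Mul(34611, Pow(6410, -1))) = Add(Rational(2, 107), Mul(34611, Rational(1, 6410))) = Add(Rational(2, 107), Rational(34611, 6410)) = Rational(3716197, 685870)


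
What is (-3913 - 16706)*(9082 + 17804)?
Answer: -554362434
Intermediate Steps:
(-3913 - 16706)*(9082 + 17804) = -20619*26886 = -554362434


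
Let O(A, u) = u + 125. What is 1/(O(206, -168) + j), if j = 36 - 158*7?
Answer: -1/1113 ≈ -0.00089847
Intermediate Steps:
O(A, u) = 125 + u
j = -1070 (j = 36 - 1106 = -1070)
1/(O(206, -168) + j) = 1/((125 - 168) - 1070) = 1/(-43 - 1070) = 1/(-1113) = -1/1113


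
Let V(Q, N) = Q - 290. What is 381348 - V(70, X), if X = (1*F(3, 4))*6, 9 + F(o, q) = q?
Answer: 381568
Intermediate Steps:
F(o, q) = -9 + q
X = -30 (X = (1*(-9 + 4))*6 = (1*(-5))*6 = -5*6 = -30)
V(Q, N) = -290 + Q
381348 - V(70, X) = 381348 - (-290 + 70) = 381348 - 1*(-220) = 381348 + 220 = 381568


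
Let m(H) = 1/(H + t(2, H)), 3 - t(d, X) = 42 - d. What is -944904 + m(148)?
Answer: -104884343/111 ≈ -9.4490e+5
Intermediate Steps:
t(d, X) = -39 + d (t(d, X) = 3 - (42 - d) = 3 + (-42 + d) = -39 + d)
m(H) = 1/(-37 + H) (m(H) = 1/(H + (-39 + 2)) = 1/(H - 37) = 1/(-37 + H))
-944904 + m(148) = -944904 + 1/(-37 + 148) = -944904 + 1/111 = -104884343/111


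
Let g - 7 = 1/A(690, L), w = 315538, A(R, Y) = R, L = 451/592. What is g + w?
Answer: 217726051/690 ≈ 3.1555e+5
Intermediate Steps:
L = 451/592 (L = 451*(1/592) = 451/592 ≈ 0.76182)
g = 4831/690 (g = 7 + 1/690 = 4831/690 ≈ 7.0014)
g + w = 4831/690 + 315538 = 217726051/690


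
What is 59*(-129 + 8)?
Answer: -7139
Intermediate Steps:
59*(-129 + 8) = 59*(-121) = -7139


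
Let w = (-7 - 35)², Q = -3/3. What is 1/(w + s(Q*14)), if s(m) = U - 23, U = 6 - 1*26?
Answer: 1/1721 ≈ 0.00058106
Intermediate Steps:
U = -20 (U = 6 - 26 = -20)
Q = -1 (Q = -3*⅓ = -1)
w = 1764 (w = (-42)² = 1764)
s(m) = -43 (s(m) = -20 - 23 = -43)
1/(w + s(Q*14)) = 1/(1764 - 43) = 1/1721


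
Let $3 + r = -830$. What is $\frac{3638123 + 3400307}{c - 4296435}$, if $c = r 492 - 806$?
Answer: $- \frac{7038430}{4707077} \approx -1.4953$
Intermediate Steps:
$r = -833$ ($r = -3 - 830 = -833$)
$c = -410642$ ($c = \left(-833\right) 492 - 806 = -409836 - 806 = -410642$)
$\frac{3638123 + 3400307}{c - 4296435} = \frac{3638123 + 3400307}{-410642 - 4296435} = \frac{7038430}{-4707077} = 7038430 \left(- \frac{1}{4707077}\right) = - \frac{7038430}{4707077}$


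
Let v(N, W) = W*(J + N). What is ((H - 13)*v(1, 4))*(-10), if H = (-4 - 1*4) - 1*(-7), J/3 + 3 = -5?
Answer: -12880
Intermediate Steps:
J = -24 (J = -9 + 3*(-5) = -9 - 15 = -24)
v(N, W) = W*(-24 + N)
H = -1 (H = (-4 - 4) + 7 = -8 + 7 = -1)
((H - 13)*v(1, 4))*(-10) = ((-1 - 13)*(4*(-24 + 1)))*(-10) = -56*(-23)*(-10) = -14*(-92)*(-10) = 1288*(-10) = -12880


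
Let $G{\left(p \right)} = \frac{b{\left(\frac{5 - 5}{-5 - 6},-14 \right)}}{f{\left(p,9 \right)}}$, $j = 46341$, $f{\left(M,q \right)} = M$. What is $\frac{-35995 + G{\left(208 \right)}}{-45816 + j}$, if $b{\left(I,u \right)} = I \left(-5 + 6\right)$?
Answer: $- \frac{7199}{105} \approx -68.562$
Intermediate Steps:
$b{\left(I,u \right)} = I$ ($b{\left(I,u \right)} = I 1 = I$)
$G{\left(p \right)} = 0$ ($G{\left(p \right)} = \frac{\left(5 - 5\right) \frac{1}{-5 - 6}}{p} = \frac{0 \frac{1}{-11}}{p} = \frac{0 \left(- \frac{1}{11}\right)}{p} = \frac{0}{p} = 0$)
$\frac{-35995 + G{\left(208 \right)}}{-45816 + j} = \frac{-35995 + 0}{-45816 + 46341} = - \frac{35995}{525} = \left(-35995\right) \frac{1}{525} = - \frac{7199}{105}$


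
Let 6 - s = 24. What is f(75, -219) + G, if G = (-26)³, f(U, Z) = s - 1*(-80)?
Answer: -17514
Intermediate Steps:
s = -18 (s = 6 - 1*24 = 6 - 24 = -18)
f(U, Z) = 62 (f(U, Z) = -18 - 1*(-80) = -18 + 80 = 62)
G = -17576
f(75, -219) + G = 62 - 17576 = -17514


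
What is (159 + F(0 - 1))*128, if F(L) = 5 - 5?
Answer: 20352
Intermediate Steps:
F(L) = 0
(159 + F(0 - 1))*128 = (159 + 0)*128 = 159*128 = 20352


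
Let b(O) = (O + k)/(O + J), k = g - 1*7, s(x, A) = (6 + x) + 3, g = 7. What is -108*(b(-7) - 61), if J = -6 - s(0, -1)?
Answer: 72090/11 ≈ 6553.6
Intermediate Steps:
s(x, A) = 9 + x
k = 0 (k = 7 - 1*7 = 7 - 7 = 0)
J = -15 (J = -6 - (9 + 0) = -6 - 1*9 = -6 - 9 = -15)
b(O) = O/(-15 + O) (b(O) = (O + 0)/(O - 15) = O/(-15 + O))
-108*(b(-7) - 61) = -108*(-7/(-15 - 7) - 61) = -108*(-7/(-22) - 61) = -108*(-7*(-1/22) - 61) = -108*(7/22 - 61) = -108*(-1335/22) = 72090/11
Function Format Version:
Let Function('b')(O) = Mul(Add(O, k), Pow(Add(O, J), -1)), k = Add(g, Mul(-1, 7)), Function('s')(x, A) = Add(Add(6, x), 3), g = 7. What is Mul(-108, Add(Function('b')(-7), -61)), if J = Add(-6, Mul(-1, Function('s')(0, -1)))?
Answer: Rational(72090, 11) ≈ 6553.6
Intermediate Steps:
Function('s')(x, A) = Add(9, x)
k = 0 (k = Add(7, Mul(-1, 7)) = Add(7, -7) = 0)
J = -15 (J = Add(-6, Mul(-1, Add(9, 0))) = Add(-6, Mul(-1, 9)) = Add(-6, -9) = -15)
Function('b')(O) = Mul(O, Pow(Add(-15, O), -1)) (Function('b')(O) = Mul(Add(O, 0), Pow(Add(O, -15), -1)) = Mul(O, Pow(Add(-15, O), -1)))
Mul(-108, Add(Function('b')(-7), -61)) = Mul(-108, Add(Mul(-7, Pow(Add(-15, -7), -1)), -61)) = Mul(-108, Add(Mul(-7, Pow(-22, -1)), -61)) = Mul(-108, Add(Mul(-7, Rational(-1, 22)), -61)) = Mul(-108, Add(Rational(7, 22), -61)) = Mul(-108, Rational(-1335, 22)) = Rational(72090, 11)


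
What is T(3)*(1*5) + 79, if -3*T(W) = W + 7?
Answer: 187/3 ≈ 62.333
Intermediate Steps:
T(W) = -7/3 - W/3 (T(W) = -(W + 7)/3 = -(7 + W)/3 = -7/3 - W/3)
T(3)*(1*5) + 79 = (-7/3 - ⅓*3)*(1*5) + 79 = (-7/3 - 1)*5 + 79 = -10/3*5 + 79 = -50/3 + 79 = 187/3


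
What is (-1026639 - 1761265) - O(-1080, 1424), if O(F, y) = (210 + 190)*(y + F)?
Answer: -2925504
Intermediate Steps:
O(F, y) = 400*F + 400*y (O(F, y) = 400*(F + y) = 400*F + 400*y)
(-1026639 - 1761265) - O(-1080, 1424) = (-1026639 - 1761265) - (400*(-1080) + 400*1424) = -2787904 - (-432000 + 569600) = -2787904 - 1*137600 = -2787904 - 137600 = -2925504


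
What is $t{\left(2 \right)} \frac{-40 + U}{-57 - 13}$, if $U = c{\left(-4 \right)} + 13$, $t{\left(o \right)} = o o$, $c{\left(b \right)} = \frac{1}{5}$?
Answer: $\frac{268}{175} \approx 1.5314$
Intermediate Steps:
$c{\left(b \right)} = \frac{1}{5}$
$t{\left(o \right)} = o^{2}$
$U = \frac{66}{5}$ ($U = \frac{1}{5} + 13 = \frac{66}{5} \approx 13.2$)
$t{\left(2 \right)} \frac{-40 + U}{-57 - 13} = 2^{2} \frac{-40 + \frac{66}{5}}{-57 - 13} = 4 \left(- \frac{134}{5 \left(-70\right)}\right) = 4 \left(\left(- \frac{134}{5}\right) \left(- \frac{1}{70}\right)\right) = 4 \cdot \frac{67}{175} = \frac{268}{175}$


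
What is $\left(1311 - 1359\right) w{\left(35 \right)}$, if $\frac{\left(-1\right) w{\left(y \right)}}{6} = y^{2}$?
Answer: $352800$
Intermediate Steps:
$w{\left(y \right)} = - 6 y^{2}$
$\left(1311 - 1359\right) w{\left(35 \right)} = \left(1311 - 1359\right) \left(- 6 \cdot 35^{2}\right) = - 48 \left(\left(-6\right) 1225\right) = \left(-48\right) \left(-7350\right) = 352800$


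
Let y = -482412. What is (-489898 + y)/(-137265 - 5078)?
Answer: 972310/142343 ≈ 6.8308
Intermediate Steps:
(-489898 + y)/(-137265 - 5078) = (-489898 - 482412)/(-137265 - 5078) = -972310/(-142343) = -972310*(-1/142343) = 972310/142343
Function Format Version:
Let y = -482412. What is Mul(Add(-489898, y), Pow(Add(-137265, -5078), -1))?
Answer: Rational(972310, 142343) ≈ 6.8308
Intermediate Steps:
Mul(Add(-489898, y), Pow(Add(-137265, -5078), -1)) = Mul(Add(-489898, -482412), Pow(Add(-137265, -5078), -1)) = Mul(-972310, Pow(-142343, -1)) = Mul(-972310, Rational(-1, 142343)) = Rational(972310, 142343)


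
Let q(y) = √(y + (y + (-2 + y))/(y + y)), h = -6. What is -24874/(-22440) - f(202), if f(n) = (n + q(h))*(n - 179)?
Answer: -52115683/11220 - 23*I*√174/6 ≈ -4644.9 - 50.565*I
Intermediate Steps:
q(y) = √(y + (-2 + 2*y)/(2*y)) (q(y) = √(y + (-2 + 2*y)/((2*y))) = √(y + (-2 + 2*y)*(1/(2*y))) = √(y + (-2 + 2*y)/(2*y)))
f(n) = (-179 + n)*(n + I*√174/6) (f(n) = (n + √(1 - 6 - 1/(-6)))*(n - 179) = (n + √(1 - 6 - 1*(-⅙)))*(-179 + n) = (n + √(1 - 6 + ⅙))*(-179 + n) = (n + √(-29/6))*(-179 + n) = (n + I*√174/6)*(-179 + n) = (-179 + n)*(n + I*√174/6))
-24874/(-22440) - f(202) = -24874/(-22440) - (202² - 179*202 - 179*I*√174/6 + (⅙)*I*202*√174) = -24874*(-1/22440) - (40804 - 36158 - 179*I*√174/6 + 101*I*√174/3) = 12437/11220 - (4646 + 23*I*√174/6) = 12437/11220 + (-4646 - 23*I*√174/6) = -52115683/11220 - 23*I*√174/6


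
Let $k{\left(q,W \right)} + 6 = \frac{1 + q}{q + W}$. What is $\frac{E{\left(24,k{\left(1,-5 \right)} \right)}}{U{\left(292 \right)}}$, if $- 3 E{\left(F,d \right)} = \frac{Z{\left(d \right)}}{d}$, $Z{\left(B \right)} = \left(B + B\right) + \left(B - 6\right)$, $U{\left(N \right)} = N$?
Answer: $- \frac{17}{3796} \approx -0.0044784$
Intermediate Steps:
$Z{\left(B \right)} = -6 + 3 B$ ($Z{\left(B \right)} = 2 B + \left(B - 6\right) = 2 B + \left(-6 + B\right) = -6 + 3 B$)
$k{\left(q,W \right)} = -6 + \frac{1 + q}{W + q}$ ($k{\left(q,W \right)} = -6 + \frac{1 + q}{q + W} = -6 + \frac{1 + q}{W + q}$)
$E{\left(F,d \right)} = - \frac{-6 + 3 d}{3 d}$ ($E{\left(F,d \right)} = - \frac{\left(-6 + 3 d\right) \frac{1}{d}}{3} = - \frac{\frac{1}{d} \left(-6 + 3 d\right)}{3} = - \frac{-6 + 3 d}{3 d}$)
$\frac{E{\left(24,k{\left(1,-5 \right)} \right)}}{U{\left(292 \right)}} = \frac{\frac{1}{\frac{1}{-5 + 1} \left(1 - -30 - 5\right)} \left(2 - \frac{1 - -30 - 5}{-5 + 1}\right)}{292} = \frac{2 - \frac{1 + 30 - 5}{-4}}{\frac{1}{-4} \left(1 + 30 - 5\right)} \frac{1}{292} = \frac{2 - \left(- \frac{1}{4}\right) 26}{\left(- \frac{1}{4}\right) 26} \cdot \frac{1}{292} = \frac{2 - - \frac{13}{2}}{- \frac{13}{2}} \cdot \frac{1}{292} = - \frac{2 \left(2 + \frac{13}{2}\right)}{13} \cdot \frac{1}{292} = \left(- \frac{2}{13}\right) \frac{17}{2} \cdot \frac{1}{292} = \left(- \frac{17}{13}\right) \frac{1}{292} = - \frac{17}{3796}$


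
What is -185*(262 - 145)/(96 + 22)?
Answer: -21645/118 ≈ -183.43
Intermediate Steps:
-185*(262 - 145)/(96 + 22) = -21645/118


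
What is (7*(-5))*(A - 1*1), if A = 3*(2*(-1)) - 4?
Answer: 385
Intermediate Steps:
A = -10 (A = 3*(-2) - 4 = -6 - 4 = -10)
(7*(-5))*(A - 1*1) = (7*(-5))*(-10 - 1*1) = -35*(-10 - 1) = -35*(-11) = 385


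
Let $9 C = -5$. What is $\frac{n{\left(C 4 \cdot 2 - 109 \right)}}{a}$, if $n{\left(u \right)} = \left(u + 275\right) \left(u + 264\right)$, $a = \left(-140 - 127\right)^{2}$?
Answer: $\frac{1970170}{5774409} \approx 0.34119$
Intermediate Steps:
$C = - \frac{5}{9}$ ($C = \frac{1}{9} \left(-5\right) = - \frac{5}{9} \approx -0.55556$)
$a = 71289$ ($a = \left(-267\right)^{2} = 71289$)
$n{\left(u \right)} = \left(264 + u\right) \left(275 + u\right)$ ($n{\left(u \right)} = \left(275 + u\right) \left(264 + u\right) = \left(264 + u\right) \left(275 + u\right)$)
$\frac{n{\left(C 4 \cdot 2 - 109 \right)}}{a} = \frac{72600 + \left(\left(- \frac{5}{9}\right) 4 \cdot 2 - 109\right)^{2} + 539 \left(\left(- \frac{5}{9}\right) 4 \cdot 2 - 109\right)}{71289} = \left(72600 + \left(\left(- \frac{20}{9}\right) 2 - 109\right)^{2} + 539 \left(\left(- \frac{20}{9}\right) 2 - 109\right)\right) \frac{1}{71289} = \left(72600 + \left(- \frac{40}{9} - 109\right)^{2} + 539 \left(- \frac{40}{9} - 109\right)\right) \frac{1}{71289} = \left(72600 + \left(- \frac{1021}{9}\right)^{2} + 539 \left(- \frac{1021}{9}\right)\right) \frac{1}{71289} = \left(72600 + \frac{1042441}{81} - \frac{550319}{9}\right) \frac{1}{71289} = \frac{1970170}{81} \cdot \frac{1}{71289} = \frac{1970170}{5774409}$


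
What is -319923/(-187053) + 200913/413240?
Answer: 56595453303/25765927240 ≈ 2.1965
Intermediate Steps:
-319923/(-187053) + 200913/413240 = -319923*(-1/187053) + 200913*(1/413240) = 106641/62351 + 200913/413240 = 56595453303/25765927240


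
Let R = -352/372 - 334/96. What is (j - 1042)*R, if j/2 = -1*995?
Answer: 831905/62 ≈ 13418.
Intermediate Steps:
R = -2195/496 (R = -352*1/372 - 334*1/96 = -88/93 - 167/48 = -2195/496 ≈ -4.4254)
j = -1990 (j = 2*(-1*995) = 2*(-995) = -1990)
(j - 1042)*R = (-1990 - 1042)*(-2195/496) = -3032*(-2195/496) = 831905/62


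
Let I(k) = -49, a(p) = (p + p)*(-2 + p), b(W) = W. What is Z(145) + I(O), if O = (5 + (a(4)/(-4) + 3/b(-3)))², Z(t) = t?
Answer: 96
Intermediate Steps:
a(p) = 2*p*(-2 + p) (a(p) = (2*p)*(-2 + p) = 2*p*(-2 + p))
O = 0 (O = (5 + ((2*4*(-2 + 4))/(-4) + 3/(-3)))² = (5 + ((2*4*2)*(-¼) + 3*(-⅓)))² = (5 + (16*(-¼) - 1))² = (5 + (-4 - 1))² = (5 - 5)² = 0² = 0)
Z(145) + I(O) = 145 - 49 = 96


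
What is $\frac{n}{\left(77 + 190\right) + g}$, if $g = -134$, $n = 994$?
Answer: $\frac{142}{19} \approx 7.4737$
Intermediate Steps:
$\frac{n}{\left(77 + 190\right) + g} = \frac{994}{\left(77 + 190\right) - 134} = \frac{994}{267 - 134} = \frac{994}{133} = 994 \cdot \frac{1}{133} = \frac{142}{19}$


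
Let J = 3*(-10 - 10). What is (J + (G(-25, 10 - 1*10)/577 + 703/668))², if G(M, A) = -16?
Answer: 516708226301089/148560910096 ≈ 3478.1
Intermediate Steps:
J = -60 (J = 3*(-20) = -60)
(J + (G(-25, 10 - 1*10)/577 + 703/668))² = (-60 + (-16/577 + 703/668))² = (-60 + 394943/385436)² = (-22731217/385436)² = 516708226301089/148560910096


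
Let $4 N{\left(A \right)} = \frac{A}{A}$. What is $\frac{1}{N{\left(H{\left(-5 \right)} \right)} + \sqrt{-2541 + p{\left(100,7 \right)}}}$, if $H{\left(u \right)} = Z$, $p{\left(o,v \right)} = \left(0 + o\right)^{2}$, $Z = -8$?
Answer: $- \frac{4}{119343} + \frac{16 \sqrt{7459}}{119343} \approx 0.011545$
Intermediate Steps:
$p{\left(o,v \right)} = o^{2}$
$H{\left(u \right)} = -8$
$N{\left(A \right)} = \frac{1}{4}$ ($N{\left(A \right)} = \frac{A \frac{1}{A}}{4} = \frac{1}{4} \cdot 1 = \frac{1}{4}$)
$\frac{1}{N{\left(H{\left(-5 \right)} \right)} + \sqrt{-2541 + p{\left(100,7 \right)}}} = \frac{1}{\frac{1}{4} + \sqrt{-2541 + 100^{2}}} = \frac{1}{\frac{1}{4} + \sqrt{-2541 + 10000}} = \frac{1}{\frac{1}{4} + \sqrt{7459}}$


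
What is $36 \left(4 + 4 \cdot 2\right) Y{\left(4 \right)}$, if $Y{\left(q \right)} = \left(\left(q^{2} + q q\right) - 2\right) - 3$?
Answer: $11664$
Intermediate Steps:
$Y{\left(q \right)} = -5 + 2 q^{2}$ ($Y{\left(q \right)} = \left(\left(q^{2} + q^{2}\right) - 2\right) - 3 = \left(2 q^{2} - 2\right) - 3 = \left(-2 + 2 q^{2}\right) - 3 = -5 + 2 q^{2}$)
$36 \left(4 + 4 \cdot 2\right) Y{\left(4 \right)} = 36 \left(4 + 4 \cdot 2\right) \left(-5 + 2 \cdot 4^{2}\right) = 36 \left(4 + 8\right) \left(-5 + 2 \cdot 16\right) = 36 \cdot 12 \left(-5 + 32\right) = 432 \cdot 27 = 11664$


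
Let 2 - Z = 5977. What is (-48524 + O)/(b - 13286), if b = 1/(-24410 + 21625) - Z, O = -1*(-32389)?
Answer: 44935975/20361136 ≈ 2.2069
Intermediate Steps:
Z = -5975 (Z = 2 - 1*5977 = 2 - 5977 = -5975)
O = 32389
b = 16640374/2785 (b = 1/(-24410 + 21625) - 1*(-5975) = 1/(-2785) + 5975 = -1/2785 + 5975 = 16640374/2785 ≈ 5975.0)
(-48524 + O)/(b - 13286) = (-48524 + 32389)/(16640374/2785 - 13286) = -16135/(-20361136/2785) = -16135*(-2785/20361136) = 44935975/20361136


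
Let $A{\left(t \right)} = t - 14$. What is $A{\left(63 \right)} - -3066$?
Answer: $3115$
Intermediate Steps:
$A{\left(t \right)} = -14 + t$ ($A{\left(t \right)} = t - 14 = -14 + t$)
$A{\left(63 \right)} - -3066 = \left(-14 + 63\right) - -3066 = 49 + 3066 = 3115$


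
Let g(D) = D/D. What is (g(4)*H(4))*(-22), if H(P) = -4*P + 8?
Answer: 176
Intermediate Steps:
g(D) = 1
H(P) = 8 - 4*P
(g(4)*H(4))*(-22) = (1*(8 - 4*4))*(-22) = (1*(8 - 16))*(-22) = (1*(-8))*(-22) = -8*(-22) = 176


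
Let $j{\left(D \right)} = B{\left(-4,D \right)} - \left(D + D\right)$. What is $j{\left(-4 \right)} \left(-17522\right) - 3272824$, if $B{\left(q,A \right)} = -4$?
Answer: $-3342912$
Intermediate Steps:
$j{\left(D \right)} = -4 - 2 D$ ($j{\left(D \right)} = -4 - \left(D + D\right) = -4 - 2 D$)
$j{\left(-4 \right)} \left(-17522\right) - 3272824 = \left(-4 - -8\right) \left(-17522\right) - 3272824 = \left(-4 + 8\right) \left(-17522\right) - 3272824 = 4 \left(-17522\right) - 3272824 = -70088 - 3272824 = -3342912$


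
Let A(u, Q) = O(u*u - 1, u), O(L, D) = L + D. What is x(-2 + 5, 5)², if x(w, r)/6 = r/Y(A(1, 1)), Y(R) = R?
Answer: 900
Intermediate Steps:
O(L, D) = D + L
A(u, Q) = -1 + u + u² (A(u, Q) = u + (u*u - 1) = u + (u² - 1) = u + (-1 + u²) = -1 + u + u²)
x(w, r) = 6*r (x(w, r) = 6*(r/(-1 + 1 + 1²)) = 6*(r/(-1 + 1 + 1)) = 6*(r/1) = 6*(r*1) = 6*r)
x(-2 + 5, 5)² = (6*5)² = 30² = 900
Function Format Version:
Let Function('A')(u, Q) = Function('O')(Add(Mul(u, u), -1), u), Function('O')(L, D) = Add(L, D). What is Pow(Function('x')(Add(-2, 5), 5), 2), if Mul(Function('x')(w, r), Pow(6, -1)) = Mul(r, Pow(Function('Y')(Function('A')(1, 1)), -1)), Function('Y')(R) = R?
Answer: 900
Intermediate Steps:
Function('O')(L, D) = Add(D, L)
Function('A')(u, Q) = Add(-1, u, Pow(u, 2)) (Function('A')(u, Q) = Add(u, Add(Mul(u, u), -1)) = Add(u, Add(Pow(u, 2), -1)) = Add(u, Add(-1, Pow(u, 2))) = Add(-1, u, Pow(u, 2)))
Function('x')(w, r) = Mul(6, r) (Function('x')(w, r) = Mul(6, Mul(r, Pow(Add(-1, 1, Pow(1, 2)), -1))) = Mul(6, Mul(r, Pow(Add(-1, 1, 1), -1))) = Mul(6, Mul(r, Pow(1, -1))) = Mul(6, Mul(r, 1)) = Mul(6, r))
Pow(Function('x')(Add(-2, 5), 5), 2) = Pow(Mul(6, 5), 2) = Pow(30, 2) = 900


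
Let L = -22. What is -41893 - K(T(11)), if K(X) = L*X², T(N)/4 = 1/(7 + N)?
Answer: -3393245/81 ≈ -41892.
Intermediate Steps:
T(N) = 4/(7 + N)
K(X) = -22*X²
-41893 - K(T(11)) = -41893 - (-22)*(4/(7 + 11))² = -41893 - (-22)*(4/18)² = -41893 - (-22)*(4*(1/18))² = -41893 - (-22)*(2/9)² = -41893 - (-22)*4/81 = -41893 - 1*(-88/81) = -41893 + 88/81 = -3393245/81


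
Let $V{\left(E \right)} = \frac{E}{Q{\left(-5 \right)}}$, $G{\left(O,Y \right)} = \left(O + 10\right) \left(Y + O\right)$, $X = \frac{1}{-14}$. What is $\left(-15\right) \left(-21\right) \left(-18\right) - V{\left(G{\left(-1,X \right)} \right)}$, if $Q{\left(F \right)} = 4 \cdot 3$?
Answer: $- \frac{317475}{56} \approx -5669.2$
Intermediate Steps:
$X = - \frac{1}{14} \approx -0.071429$
$Q{\left(F \right)} = 12$
$G{\left(O,Y \right)} = \left(10 + O\right) \left(O + Y\right)$
$V{\left(E \right)} = \frac{E}{12}$
$\left(-15\right) \left(-21\right) \left(-18\right) - V{\left(G{\left(-1,X \right)} \right)} = \left(-15\right) \left(-21\right) \left(-18\right) - \frac{\left(-1\right)^{2} + 10 \left(-1\right) + 10 \left(- \frac{1}{14}\right) - - \frac{1}{14}}{12} = 315 \left(-18\right) - \frac{1 - 10 - \frac{5}{7} + \frac{1}{14}}{12} = -5670 - \frac{1}{12} \left(- \frac{135}{14}\right) = -5670 - - \frac{45}{56} = -5670 + \frac{45}{56} = - \frac{317475}{56}$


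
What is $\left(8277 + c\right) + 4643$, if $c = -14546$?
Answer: $-1626$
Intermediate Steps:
$\left(8277 + c\right) + 4643 = \left(8277 - 14546\right) + 4643 = -6269 + 4643 = -1626$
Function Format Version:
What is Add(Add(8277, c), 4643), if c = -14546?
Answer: -1626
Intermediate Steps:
Add(Add(8277, c), 4643) = Add(Add(8277, -14546), 4643) = Add(-6269, 4643) = -1626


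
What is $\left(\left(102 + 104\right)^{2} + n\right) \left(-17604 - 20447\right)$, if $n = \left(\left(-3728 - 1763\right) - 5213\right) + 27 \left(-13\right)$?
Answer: $-1194078431$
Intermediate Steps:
$n = -11055$ ($n = \left(-5491 - 5213\right) - 351 = -10704 - 351 = -11055$)
$\left(\left(102 + 104\right)^{2} + n\right) \left(-17604 - 20447\right) = \left(\left(102 + 104\right)^{2} - 11055\right) \left(-17604 - 20447\right) = \left(206^{2} - 11055\right) \left(-38051\right) = \left(42436 - 11055\right) \left(-38051\right) = 31381 \left(-38051\right) = -1194078431$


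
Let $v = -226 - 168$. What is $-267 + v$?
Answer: $-661$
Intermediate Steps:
$v = -394$
$-267 + v = -267 - 394 = -661$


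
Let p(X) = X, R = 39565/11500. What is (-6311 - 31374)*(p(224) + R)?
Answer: -3942702681/460 ≈ -8.5711e+6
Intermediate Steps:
R = 7913/2300 (R = 39565*(1/11500) = 7913/2300 ≈ 3.4404)
(-6311 - 31374)*(p(224) + R) = (-6311 - 31374)*(224 + 7913/2300) = -37685*523113/2300 = -3942702681/460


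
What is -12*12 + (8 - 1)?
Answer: -137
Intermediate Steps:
-12*12 + (8 - 1) = -144 + 7 = -137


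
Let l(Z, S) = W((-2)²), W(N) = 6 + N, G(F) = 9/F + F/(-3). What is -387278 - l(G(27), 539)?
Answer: -387288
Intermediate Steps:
G(F) = 9/F - F/3 (G(F) = 9/F + F*(-⅓) = 9/F - F/3)
l(Z, S) = 10 (l(Z, S) = 6 + (-2)² = 6 + 4 = 10)
-387278 - l(G(27), 539) = -387278 - 1*10 = -387278 - 10 = -387288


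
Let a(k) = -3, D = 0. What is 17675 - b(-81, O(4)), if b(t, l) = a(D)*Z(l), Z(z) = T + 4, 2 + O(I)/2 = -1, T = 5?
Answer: 17702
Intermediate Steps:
O(I) = -6 (O(I) = -4 + 2*(-1) = -4 - 2 = -6)
Z(z) = 9 (Z(z) = 5 + 4 = 9)
b(t, l) = -27 (b(t, l) = -3*9 = -27)
17675 - b(-81, O(4)) = 17675 - 1*(-27) = 17675 + 27 = 17702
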